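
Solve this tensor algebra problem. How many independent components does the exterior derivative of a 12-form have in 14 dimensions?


The exterior derivative of a p-form is a (p+1)-form.
Its number of independent components is C(n, p+1).
n = 14, p+1 = 13
C(14, 13) = 14

14


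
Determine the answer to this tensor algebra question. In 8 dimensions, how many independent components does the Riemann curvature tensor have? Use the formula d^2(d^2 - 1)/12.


The Riemann tensor in d dimensions has d^2(d^2 - 1)/12 independent components.
d = 8, so d^2 = 64
d^2 - 1 = 63
d^2(d^2 - 1) = 64 * 63 = 4032
Divide by 12: 4032 / 12 = 336

336


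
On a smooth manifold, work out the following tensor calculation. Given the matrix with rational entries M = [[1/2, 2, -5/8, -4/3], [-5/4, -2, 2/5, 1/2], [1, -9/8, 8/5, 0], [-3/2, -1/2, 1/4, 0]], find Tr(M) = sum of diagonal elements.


The trace is the sum of diagonal entries.
Diagonal: M[1,1] = 1/2, M[2,2] = -2, M[3,3] = 8/5, M[4,4] = 0
Tr(M) = 1/2 + -2 + 8/5 + 0
Computing step by step:
After adding M[1,1]: 1/2
After adding M[2,2]: -3/2
After adding M[3,3]: 1/10
After adding M[4,4]: 1/10
Tr(M) = 1/10

1/10


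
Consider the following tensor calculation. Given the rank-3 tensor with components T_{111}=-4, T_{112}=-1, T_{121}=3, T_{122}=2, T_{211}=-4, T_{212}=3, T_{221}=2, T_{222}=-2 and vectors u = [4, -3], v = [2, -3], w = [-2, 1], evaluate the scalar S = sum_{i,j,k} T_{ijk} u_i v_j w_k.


S = sum over i,j,k of T_{ijk} u_i v_j w_k. Expanding all 8 terms:
T_{111}*u_1*v_1*w_1 = -4*4*2*-2 = 64  (running total: 64)
T_{112}*u_1*v_1*w_2 = -1*4*2*1 = -8  (running total: 56)
T_{121}*u_1*v_2*w_1 = 3*4*-3*-2 = 72  (running total: 128)
T_{122}*u_1*v_2*w_2 = 2*4*-3*1 = -24  (running total: 104)
T_{211}*u_2*v_1*w_1 = -4*-3*2*-2 = -48  (running total: 56)
T_{212}*u_2*v_1*w_2 = 3*-3*2*1 = -18  (running total: 38)
T_{221}*u_2*v_2*w_1 = 2*-3*-3*-2 = -36  (running total: 2)
T_{222}*u_2*v_2*w_2 = -2*-3*-3*1 = -18  (running total: -16)
S = -16

-16


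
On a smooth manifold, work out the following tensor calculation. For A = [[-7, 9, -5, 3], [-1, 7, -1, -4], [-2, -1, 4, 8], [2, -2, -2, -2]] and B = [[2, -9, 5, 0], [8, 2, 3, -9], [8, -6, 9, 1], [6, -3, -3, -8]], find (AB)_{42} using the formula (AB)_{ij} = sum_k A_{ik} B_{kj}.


(AB)_{ij} = sum_k A_{ik} B_{kj}.
For i=4, j=2:
A_{41} * B_{12} = 2 * -9 = -18
A_{42} * B_{22} = -2 * 2 = -4
A_{43} * B_{32} = -2 * -6 = 12
A_{44} * B_{42} = -2 * -3 = 6
Sum = -18 + -4 + 12 + 6 = -4

-4


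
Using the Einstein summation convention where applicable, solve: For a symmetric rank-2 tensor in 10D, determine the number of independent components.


A symmetric rank-2 tensor in d dimensions has d(d+1)/2 independent components.
d = 10
d(d+1)/2 = 10 * 11 / 2 = 110 / 2 = 55

55


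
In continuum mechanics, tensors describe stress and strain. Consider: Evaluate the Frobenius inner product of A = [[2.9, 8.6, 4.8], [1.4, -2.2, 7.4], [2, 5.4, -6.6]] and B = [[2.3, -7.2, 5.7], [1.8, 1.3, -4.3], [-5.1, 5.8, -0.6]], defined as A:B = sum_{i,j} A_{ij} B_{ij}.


A:B = sum over all i,j of A_{ij} * B_{ij}.
Row 1: 2.9*2.3=6.67, 8.6*-7.2=-61.92, 4.8*5.7=27.36 => row sum = -27.89
Row 2: 1.4*1.8=2.52, -2.2*1.3=-2.86, 7.4*-4.3=-31.82 => row sum = -32.16
Row 3: 2*-5.1=-10.2, 5.4*5.8=31.32, -6.6*-0.6=3.96 => row sum = 25.08
Total = -27.89 + -32.16 + 25.08 = -34.97

-34.97


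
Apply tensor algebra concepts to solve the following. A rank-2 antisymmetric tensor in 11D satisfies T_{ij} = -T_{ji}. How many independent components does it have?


An antisymmetric rank-2 tensor satisfies A_{ij} = -A_{ji}, so diagonal entries are zero.
The independent components are the upper-triangular entries: C(n, 2) = n(n-1)/2.
n = 11
C(11, 2) = 11 * 10 / 2 = 110 / 2 = 55

55


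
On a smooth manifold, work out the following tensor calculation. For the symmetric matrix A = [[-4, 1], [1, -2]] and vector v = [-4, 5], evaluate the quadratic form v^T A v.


First compute Av:
(Av)_1 = -4*-4 + 1*5 = 21
(Av)_2 = 1*-4 + -2*5 = -14
Av = [21, -14]
Then v^T (Av) = -4*21 + 5*-14
= -84 + -70 = -154

-154


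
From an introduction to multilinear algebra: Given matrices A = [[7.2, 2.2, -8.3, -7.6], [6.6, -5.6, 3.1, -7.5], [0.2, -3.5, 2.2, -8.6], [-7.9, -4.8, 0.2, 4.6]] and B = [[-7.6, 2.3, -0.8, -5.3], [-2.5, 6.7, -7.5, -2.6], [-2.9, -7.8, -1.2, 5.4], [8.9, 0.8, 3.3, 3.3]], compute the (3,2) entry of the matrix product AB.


(AB)_{ij} = sum_k A_{ik} B_{kj}.
For i=3, j=2:
A_{31} * B_{12} = 0.2 * 2.3 = 0.46
A_{32} * B_{22} = -3.5 * 6.7 = -23.45
A_{33} * B_{32} = 2.2 * -7.8 = -17.16
A_{34} * B_{42} = -8.6 * 0.8 = -6.88
Sum = 0.46 + -23.45 + -17.16 + -6.88 = -47.03

-47.03


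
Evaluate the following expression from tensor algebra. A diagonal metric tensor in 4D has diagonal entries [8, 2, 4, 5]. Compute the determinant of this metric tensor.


For a diagonal metric, the determinant is the product of diagonal entries.
Diagonal entries: 8, 2, 4, 5
det(g) = 8 * 2 * 4 * 5 = 320

320


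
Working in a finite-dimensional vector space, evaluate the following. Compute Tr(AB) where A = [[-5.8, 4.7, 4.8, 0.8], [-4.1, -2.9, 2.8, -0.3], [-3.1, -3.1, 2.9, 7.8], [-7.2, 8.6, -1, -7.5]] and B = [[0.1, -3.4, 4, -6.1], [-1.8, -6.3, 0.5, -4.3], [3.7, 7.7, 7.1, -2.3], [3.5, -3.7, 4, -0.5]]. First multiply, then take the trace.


Tr(AB) = sum_i (AB)_{ii} where (AB)_{ii} = sum_k A_{ik} B_{ki}.
(AB)_{11} = -5.8*0.1 + 4.7*-1.8 + 4.8*3.7 + 0.8*3.5 = 11.52
(AB)_{22} = -4.1*-3.4 + -2.9*-6.3 + 2.8*7.7 + -0.3*-3.7 = 54.88
(AB)_{33} = -3.1*4 + -3.1*0.5 + 2.9*7.1 + 7.8*4 = 37.84
(AB)_{44} = -7.2*-6.1 + 8.6*-4.3 + -1*-2.3 + -7.5*-0.5 = 12.99
Tr(AB) = 11.52 + 54.88 + 37.84 + 12.99 = 117.23

117.23


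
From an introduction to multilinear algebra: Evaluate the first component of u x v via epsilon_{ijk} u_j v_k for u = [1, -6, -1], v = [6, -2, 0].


(u x v)_1 = sum_{j,k} epsilon_{1jk} u_j v_k. Only permutations of (1,2,3) contribute; the two non-zero terms are:
eps_{123} u_2 v_3 = 1 * -6 * 0 = 0
eps_{132} u_3 v_2 = -1 * -1 * -2 = -2
(u x v)_1 = -2

-2


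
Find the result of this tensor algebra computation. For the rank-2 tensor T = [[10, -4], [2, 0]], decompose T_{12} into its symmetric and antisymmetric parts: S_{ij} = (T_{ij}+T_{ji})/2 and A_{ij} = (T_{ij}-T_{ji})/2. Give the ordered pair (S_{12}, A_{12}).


T_{12} = -4
T_{21} = 2
S_{12} = (-4 + 2)/2 = -2/2 = -1
A_{12} = (-4 - 2)/2 = -6/2 = -3
Check: S + A = -1 + -3 = -4 = T_{12}.

(-1, -3)


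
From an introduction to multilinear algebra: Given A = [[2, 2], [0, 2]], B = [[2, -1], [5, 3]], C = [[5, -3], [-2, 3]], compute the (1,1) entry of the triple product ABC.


(ABC)_{11} = sum_m (AB)_{1m} C_{m1}. First compute row 1 of AB.
(AB)_{11} = 2*2 + 2*5 = 14
(AB)_{12} = 2*-1 + 2*3 = 4
Now contract with column 1 of C:
(AB)_{11} * C_{11} = 14 * 5 = 70
(AB)_{12} * C_{21} = 4 * -2 = -8
(ABC)_{11} = 70 + -8 = 62

62


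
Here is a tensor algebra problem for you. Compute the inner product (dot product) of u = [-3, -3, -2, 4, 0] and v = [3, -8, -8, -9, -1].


The inner product u . v = sum of u_i * v_i.
Term-by-term: -3 * 3, -3 * -8, -2 * -8, 4 * -9, 0 * -1
Products: -9, 24, 16, -36, 0
Sum = -9 + 24 + 16 + -36 + 0 = -5

-5


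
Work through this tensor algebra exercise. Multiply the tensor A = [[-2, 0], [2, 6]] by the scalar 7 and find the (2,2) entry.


Scalar multiplication: (cA)_{ij} = c * A_{ij}.
c = 7
A_{22} = 6
(cA)_{22} = 7 * 6 = 42

42


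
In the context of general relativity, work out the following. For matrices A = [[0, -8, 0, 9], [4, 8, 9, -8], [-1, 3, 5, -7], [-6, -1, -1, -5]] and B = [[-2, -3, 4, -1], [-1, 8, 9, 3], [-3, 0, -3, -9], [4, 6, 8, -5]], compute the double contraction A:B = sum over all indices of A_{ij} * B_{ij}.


A:B = sum over all i,j of A_{ij} * B_{ij}.
Row 1: 0*-2=0, -8*-3=24, 0*4=0, 9*-1=-9 => row sum = 15
Row 2: 4*-1=-4, 8*8=64, 9*9=81, -8*3=-24 => row sum = 117
Row 3: -1*-3=3, 3*0=0, 5*-3=-15, -7*-9=63 => row sum = 51
Row 4: -6*4=-24, -1*6=-6, -1*8=-8, -5*-5=25 => row sum = -13
Total = 15 + 117 + 51 + -13 = 170

170


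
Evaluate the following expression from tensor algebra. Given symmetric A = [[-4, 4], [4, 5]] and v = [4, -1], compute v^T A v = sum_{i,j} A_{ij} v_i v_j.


First compute Av:
(Av)_1 = -4*4 + 4*-1 = -20
(Av)_2 = 4*4 + 5*-1 = 11
Av = [-20, 11]
Then v^T (Av) = 4*-20 + -1*11
= -80 + -11 = -91

-91


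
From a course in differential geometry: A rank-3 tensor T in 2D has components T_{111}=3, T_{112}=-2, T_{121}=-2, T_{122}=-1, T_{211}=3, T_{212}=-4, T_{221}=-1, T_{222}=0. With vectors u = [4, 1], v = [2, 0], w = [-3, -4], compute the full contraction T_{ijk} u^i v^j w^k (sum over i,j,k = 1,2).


S = sum over i,j,k of T_{ijk} u_i v_j w_k. Expanding all 8 terms:
T_{111}*u_1*v_1*w_1 = 3*4*2*-3 = -72  (running total: -72)
T_{112}*u_1*v_1*w_2 = -2*4*2*-4 = 64  (running total: -8)
T_{121}*u_1*v_2*w_1 = -2*4*0*-3 = 0  (running total: -8)
T_{122}*u_1*v_2*w_2 = -1*4*0*-4 = 0  (running total: -8)
T_{211}*u_2*v_1*w_1 = 3*1*2*-3 = -18  (running total: -26)
T_{212}*u_2*v_1*w_2 = -4*1*2*-4 = 32  (running total: 6)
T_{221}*u_2*v_2*w_1 = -1*1*0*-3 = 0  (running total: 6)
T_{222}*u_2*v_2*w_2 = 0*1*0*-4 = 0  (running total: 6)
S = 6

6


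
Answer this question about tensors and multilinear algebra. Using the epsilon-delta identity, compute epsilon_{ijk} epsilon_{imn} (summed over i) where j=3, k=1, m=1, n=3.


Using the identity: epsilon_{ijk} epsilon_{imn} = delta_{jm} delta_{kn} - delta_{jn} delta_{km}.
delta_{31} = 0
delta_{13} = 0
delta_{33} = 1
delta_{11} = 1
Result = 0 * 0 - 1 * 1 = 0 - 1 = -1

-1


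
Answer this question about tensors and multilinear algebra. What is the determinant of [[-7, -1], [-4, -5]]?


For a 2x2 matrix [[a, b], [c, d]], det = a*d - b*c.
a = -7, b = -1, c = -4, d = -5
a*d = -7 * -5 = 35
b*c = -1 * -4 = 4
det = 35 - 4 = 31

31


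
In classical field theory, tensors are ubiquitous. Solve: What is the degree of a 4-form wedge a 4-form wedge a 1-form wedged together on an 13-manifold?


The degree of a wedge product is the sum of the degrees of the individual forms.
Degrees: 4, 4, 1
Total degree = 4 + 4 + 1 = 9

9


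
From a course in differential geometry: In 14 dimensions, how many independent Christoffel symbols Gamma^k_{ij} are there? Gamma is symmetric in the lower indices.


Christoffel symbols Gamma^k_{ij} are symmetric in i,j, so there are d * d(d+1)/2 independent symbols.
d = 14
d(d+1)/2 = 14 * 15 / 2 = 105
Total = 14 * 105 = 1470

1470


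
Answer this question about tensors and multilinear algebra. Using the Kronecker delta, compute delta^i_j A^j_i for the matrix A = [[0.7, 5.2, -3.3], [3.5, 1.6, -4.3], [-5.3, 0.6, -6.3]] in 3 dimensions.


The contraction (trace) of a rank-2 tensor is the sum of its diagonal elements.
Diagonal entries: A[1,1] = 0.7, A[2,2] = 1.6, A[3,3] = -6.3
Tr(A) = 0.7 + 1.6 + -6.3 = -4

-4


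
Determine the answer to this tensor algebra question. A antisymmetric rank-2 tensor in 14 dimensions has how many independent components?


A antisymmetric rank-2 tensor in d dimensions has d(d-1)/2 independent components.
d = 14
d(d-1)/2 = 14 * 13 / 2 = 182 / 2 = 91

91


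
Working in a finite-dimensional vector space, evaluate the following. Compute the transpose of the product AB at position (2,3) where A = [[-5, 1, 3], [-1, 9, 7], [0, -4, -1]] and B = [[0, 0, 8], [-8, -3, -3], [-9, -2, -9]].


(AB)^T_{ij} = (AB)_{ji} = sum_k A_{jk} B_{ki}.
For i=2, j=3 we need (AB)_{32}:
A_{31} * B_{12} = 0 * 0 = 0
A_{32} * B_{22} = -4 * -3 = 12
A_{33} * B_{32} = -1 * -2 = 2
Sum = 0 + 12 + 2 = 14

14


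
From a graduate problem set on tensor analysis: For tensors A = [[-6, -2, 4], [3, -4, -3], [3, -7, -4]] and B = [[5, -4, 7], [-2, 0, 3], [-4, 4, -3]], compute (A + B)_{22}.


Tensor addition is component-wise: (A + B)_{ij} = A_{ij} + B_{ij}.
A_{22} = -4
B_{22} = 0
(A + B)_{22} = -4 + 0 = -4

-4


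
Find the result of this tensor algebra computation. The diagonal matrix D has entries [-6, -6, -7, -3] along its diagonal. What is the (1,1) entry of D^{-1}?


For a diagonal matrix, the inverse has entries (D^{-1})_{ii} = 1/d_{ii}.
The diagonal entries are: d_{11} = -6, d_{22} = -6, d_{33} = -7, d_{44} = -3
We need (D^{-1})_{11} = 1/d_{11} = 1/-6 = -1/6

-1/6


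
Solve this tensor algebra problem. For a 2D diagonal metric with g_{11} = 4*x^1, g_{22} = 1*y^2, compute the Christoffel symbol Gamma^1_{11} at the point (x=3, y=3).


For a diagonal metric, Gamma^k_{ij} = (1/2) g^{kk} (dg_{ik}/dx_j + dg_{jk}/dx_i - dg_{ij}/dx_k).
The metric is diagonal, so g_{ab} = 0 for a != b.
At the given point: g_{11} = 12, g_{22} = 9
g^{11} = 1/12
dg_{11}/dx_1 = dg_{11}/dx_1 = 4
dg_{11}/dx_1 = dg_{11}/dx_1 = 4
dg_{11}/dx_1 = dg_{11}/dx_1 = 4
Numerator = 4 + 4 - 4 = 4
Gamma^1_{11} = 4 / (2 * 12) = 1/6

1/6


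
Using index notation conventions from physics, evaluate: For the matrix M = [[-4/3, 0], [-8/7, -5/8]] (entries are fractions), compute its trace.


The trace is the sum of diagonal entries.
Diagonal: M[1,1] = -4/3, M[2,2] = -5/8
Tr(M) = -4/3 + -5/8
Computing step by step:
After adding M[1,1]: -4/3
After adding M[2,2]: -47/24
Tr(M) = -47/24

-47/24


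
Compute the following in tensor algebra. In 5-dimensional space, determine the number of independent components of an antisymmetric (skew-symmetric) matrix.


An antisymmetric rank-2 tensor satisfies A_{ij} = -A_{ji}, so diagonal entries are zero.
The independent components are the upper-triangular entries: C(n, 2) = n(n-1)/2.
n = 5
C(5, 2) = 5 * 4 / 2 = 20 / 2 = 10

10


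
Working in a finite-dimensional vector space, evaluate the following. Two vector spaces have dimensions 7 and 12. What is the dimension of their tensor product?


The dimension of a tensor product is the product of dimensions.
dim(V) = 7, dim(W) = 12
dim(V (x) W) = 7 * 12 = 84

84


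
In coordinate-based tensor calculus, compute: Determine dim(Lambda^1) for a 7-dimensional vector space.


The dimension of the space of p-forms on an n-dimensional space is C(n, p).
n = 7, p = 1
C(7, 1) = 7! / (1! * 6!) = 7

7


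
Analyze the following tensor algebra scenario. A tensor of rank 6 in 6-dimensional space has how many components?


The number of components of a rank-r tensor in d dimensions is d^r.
Here d = 6 and r = 6.
6^6 = 46656

46656


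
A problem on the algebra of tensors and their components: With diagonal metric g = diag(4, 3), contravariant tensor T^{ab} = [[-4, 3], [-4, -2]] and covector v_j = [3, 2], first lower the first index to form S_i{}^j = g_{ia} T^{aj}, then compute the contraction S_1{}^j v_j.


Step 1: lower the first index. For a diagonal metric, g_{ia} T^{aj} = g_{ii} T^{ij} (no sum on i).
g_{11} = 4
S_1{}^1 = 4 * T^{11} = 4 * -4 = -16
S_1{}^2 = 4 * T^{12} = 4 * 3 = 12
Step 2: contract S_1{}^j with v_j.
S_1{}^1 * v_1 = -16 * 3 = -48
S_1{}^2 * v_2 = 12 * 2 = 24
Result = -48 + 24 = -24

-24


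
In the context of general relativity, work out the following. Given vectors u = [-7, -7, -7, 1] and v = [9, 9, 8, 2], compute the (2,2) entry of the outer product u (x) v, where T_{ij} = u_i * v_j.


The outer product entry T_{ij} = u_i * v_j.
We need i=2, j=2.
u_2 = -7, v_2 = 9
T_{2,2} = -7 * 9 = -63

-63


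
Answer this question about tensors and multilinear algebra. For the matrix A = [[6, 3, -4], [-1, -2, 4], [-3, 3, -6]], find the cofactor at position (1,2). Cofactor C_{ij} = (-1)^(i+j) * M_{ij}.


To find cofactor C_{12}, delete row 1 and column 2.
The resulting 2x2 submatrix is: [[-1, 4], [-3, -6]]
Minor M_{12} = -1*-6 - 4*-3
  = 6 - -12 = 18
Sign = (-1)^(1+2) = (-1)^3 = -1
Cofactor C_{12} = -1 * 18 = -18

-18


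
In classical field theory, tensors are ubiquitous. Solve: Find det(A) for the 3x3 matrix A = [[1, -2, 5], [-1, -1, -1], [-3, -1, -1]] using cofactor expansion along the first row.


Expanding along the first row, det(A) = a11*M_11 - a12*M_12 + a13*M_13, where M_1j is the (1,j) minor.
Minor M_11 = -1*-1 - -1*-1 = 0
Minor M_12 = -1*-1 - -1*-3 = -2
Minor M_13 = -1*-1 - -1*-3 = -2
det = 1*(0) - -2*(-2) + 5*(-2)
    = 0 - 4 + -10
    = -14

-14


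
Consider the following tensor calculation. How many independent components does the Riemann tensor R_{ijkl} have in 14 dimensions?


The Riemann tensor in d dimensions has d^2(d^2 - 1)/12 independent components.
d = 14, so d^2 = 196
d^2 - 1 = 195
d^2(d^2 - 1) = 196 * 195 = 38220
Divide by 12: 38220 / 12 = 3185

3185


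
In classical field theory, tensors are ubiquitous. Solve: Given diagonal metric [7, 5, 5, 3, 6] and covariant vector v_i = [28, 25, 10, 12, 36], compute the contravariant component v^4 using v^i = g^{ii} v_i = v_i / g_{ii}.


To raise an index with a diagonal metric: v^i = v_i / g_{ii}.
For index 4: v_4 = 12, g_{44} = 3
v^4 = 12 / 3 = 4

4


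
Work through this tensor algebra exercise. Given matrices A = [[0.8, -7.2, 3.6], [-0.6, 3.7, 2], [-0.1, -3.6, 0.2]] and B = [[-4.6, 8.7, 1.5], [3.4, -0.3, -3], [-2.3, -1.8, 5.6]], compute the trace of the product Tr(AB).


Tr(AB) = sum_i (AB)_{ii} where (AB)_{ii} = sum_k A_{ik} B_{ki}.
(AB)_{11} = 0.8*-4.6 + -7.2*3.4 + 3.6*-2.3 = -36.44
(AB)_{22} = -0.6*8.7 + 3.7*-0.3 + 2*-1.8 = -9.93
(AB)_{33} = -0.1*1.5 + -3.6*-3 + 0.2*5.6 = 11.77
Tr(AB) = -36.44 + -9.93 + 11.77 = -34.6

-34.6


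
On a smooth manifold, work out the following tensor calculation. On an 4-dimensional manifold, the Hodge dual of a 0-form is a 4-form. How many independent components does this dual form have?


The Hodge dual of a p-form on an n-dimensional manifold is an (n-p)-form.
n = 4, p = 0, so dual degree = 4 - 0 = 4
The number of components is C(n, n-p) = C(4, 4) = 1

1


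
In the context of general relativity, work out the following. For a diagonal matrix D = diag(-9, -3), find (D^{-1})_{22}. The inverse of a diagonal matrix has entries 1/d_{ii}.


For a diagonal matrix, the inverse has entries (D^{-1})_{ii} = 1/d_{ii}.
The diagonal entries are: d_{11} = -9, d_{22} = -3
We need (D^{-1})_{22} = 1/d_{22} = 1/-3 = -1/3

-1/3


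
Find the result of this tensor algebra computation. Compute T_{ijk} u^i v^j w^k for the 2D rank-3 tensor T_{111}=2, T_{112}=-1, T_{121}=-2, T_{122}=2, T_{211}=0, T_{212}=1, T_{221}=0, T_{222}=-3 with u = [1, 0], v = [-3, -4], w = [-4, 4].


S = sum over i,j,k of T_{ijk} u_i v_j w_k. Expanding all 8 terms:
T_{111}*u_1*v_1*w_1 = 2*1*-3*-4 = 24  (running total: 24)
T_{112}*u_1*v_1*w_2 = -1*1*-3*4 = 12  (running total: 36)
T_{121}*u_1*v_2*w_1 = -2*1*-4*-4 = -32  (running total: 4)
T_{122}*u_1*v_2*w_2 = 2*1*-4*4 = -32  (running total: -28)
T_{211}*u_2*v_1*w_1 = 0*0*-3*-4 = 0  (running total: -28)
T_{212}*u_2*v_1*w_2 = 1*0*-3*4 = 0  (running total: -28)
T_{221}*u_2*v_2*w_1 = 0*0*-4*-4 = 0  (running total: -28)
T_{222}*u_2*v_2*w_2 = -3*0*-4*4 = 0  (running total: -28)
S = -28

-28


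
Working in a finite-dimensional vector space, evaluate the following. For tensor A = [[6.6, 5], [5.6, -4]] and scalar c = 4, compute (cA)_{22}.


Scalar multiplication: (cA)_{ij} = c * A_{ij}.
c = 4
A_{22} = -4
(cA)_{22} = 4 * -4 = -16

-16


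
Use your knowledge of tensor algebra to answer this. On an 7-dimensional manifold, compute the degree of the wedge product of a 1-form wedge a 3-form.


The degree of a wedge product is the sum of the degrees of the individual forms.
Degrees: 1, 3
Total degree = 1 + 3 = 4

4


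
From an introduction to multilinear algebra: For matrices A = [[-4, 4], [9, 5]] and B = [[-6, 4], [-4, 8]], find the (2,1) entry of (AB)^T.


(AB)^T_{ij} = (AB)_{ji} = sum_k A_{jk} B_{ki}.
For i=2, j=1 we need (AB)_{12}:
A_{11} * B_{12} = -4 * 4 = -16
A_{12} * B_{22} = 4 * 8 = 32
Sum = -16 + 32 = 16

16


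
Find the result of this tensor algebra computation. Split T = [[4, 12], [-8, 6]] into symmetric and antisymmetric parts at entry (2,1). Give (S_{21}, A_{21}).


T_{21} = -8
T_{12} = 12
S_{21} = (-8 + 12)/2 = 4/2 = 2
A_{21} = (-8 - 12)/2 = -20/2 = -10
Check: S + A = 2 + -10 = -8 = T_{21}.

(2, -10)


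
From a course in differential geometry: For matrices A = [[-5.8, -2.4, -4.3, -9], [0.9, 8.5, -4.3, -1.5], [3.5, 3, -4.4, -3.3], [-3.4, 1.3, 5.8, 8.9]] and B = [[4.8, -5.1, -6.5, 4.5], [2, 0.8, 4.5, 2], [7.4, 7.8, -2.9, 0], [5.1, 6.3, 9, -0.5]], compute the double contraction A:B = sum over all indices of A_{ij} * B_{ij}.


A:B = sum over all i,j of A_{ij} * B_{ij}.
Row 1: -5.8*4.8=-27.84, -2.4*-5.1=12.24, -4.3*-6.5=27.95, -9*4.5=-40.5 => row sum = -28.15
Row 2: 0.9*2=1.8, 8.5*0.8=6.8, -4.3*4.5=-19.35, -1.5*2=-3 => row sum = -13.75
Row 3: 3.5*7.4=25.9, 3*7.8=23.4, -4.4*-2.9=12.76, -3.3*0=0 => row sum = 62.06
Row 4: -3.4*5.1=-17.34, 1.3*6.3=8.19, 5.8*9=52.2, 8.9*-0.5=-4.45 => row sum = 38.6
Total = -28.15 + -13.75 + 62.06 + 38.6 = 58.76

58.76


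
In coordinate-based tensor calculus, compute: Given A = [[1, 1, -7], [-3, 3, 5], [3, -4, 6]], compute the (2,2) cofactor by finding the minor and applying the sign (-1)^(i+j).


To find cofactor C_{22}, delete row 2 and column 2.
The resulting 2x2 submatrix is: [[1, -7], [3, 6]]
Minor M_{22} = 1*6 - -7*3
  = 6 - -21 = 27
Sign = (-1)^(2+2) = (-1)^4 = 1
Cofactor C_{22} = 1 * 27 = 27

27


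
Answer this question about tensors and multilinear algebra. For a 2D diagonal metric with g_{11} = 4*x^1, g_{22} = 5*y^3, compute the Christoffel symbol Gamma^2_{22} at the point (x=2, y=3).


For a diagonal metric, Gamma^k_{ij} = (1/2) g^{kk} (dg_{ik}/dx_j + dg_{jk}/dx_i - dg_{ij}/dx_k).
The metric is diagonal, so g_{ab} = 0 for a != b.
At the given point: g_{11} = 8, g_{22} = 135
g^{22} = 1/135
dg_{22}/dx_2 = dg_{22}/dx_2 = 135
dg_{22}/dx_2 = dg_{22}/dx_2 = 135
dg_{22}/dx_2 = dg_{22}/dx_2 = 135
Numerator = 135 + 135 - 135 = 135
Gamma^2_{22} = 135 / (2 * 135) = 1/2

1/2


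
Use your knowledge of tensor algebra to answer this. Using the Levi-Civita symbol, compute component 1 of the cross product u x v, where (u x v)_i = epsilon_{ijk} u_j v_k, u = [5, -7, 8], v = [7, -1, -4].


(u x v)_1 = sum_{j,k} epsilon_{1jk} u_j v_k. Only permutations of (1,2,3) contribute; the two non-zero terms are:
eps_{123} u_2 v_3 = 1 * -7 * -4 = 28
eps_{132} u_3 v_2 = -1 * 8 * -1 = 8
(u x v)_1 = 36

36


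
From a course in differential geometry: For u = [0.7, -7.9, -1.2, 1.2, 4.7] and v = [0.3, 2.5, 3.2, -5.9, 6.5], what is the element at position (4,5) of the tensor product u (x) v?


The outer product entry T_{ij} = u_i * v_j.
We need i=4, j=5.
u_4 = 1.2, v_5 = 6.5
T_{4,5} = 1.2 * 6.5 = 7.8

7.8


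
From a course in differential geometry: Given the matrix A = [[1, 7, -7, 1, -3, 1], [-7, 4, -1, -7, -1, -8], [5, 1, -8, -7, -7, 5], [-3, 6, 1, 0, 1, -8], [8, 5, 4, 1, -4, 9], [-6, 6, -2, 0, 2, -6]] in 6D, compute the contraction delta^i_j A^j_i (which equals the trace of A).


The contraction (trace) of a rank-2 tensor is the sum of its diagonal elements.
Diagonal entries: A[1,1] = 1, A[2,2] = 4, A[3,3] = -8, A[4,4] = 0, A[5,5] = -4, A[6,6] = -6
Tr(A) = 1 + 4 + -8 + 0 + -4 + -6 = -13

-13


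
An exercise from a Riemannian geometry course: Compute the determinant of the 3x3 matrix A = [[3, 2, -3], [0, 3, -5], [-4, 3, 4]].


Expanding along the first row, det(A) = a11*M_11 - a12*M_12 + a13*M_13, where M_1j is the (1,j) minor.
Minor M_11 = 3*4 - -5*3 = 27
Minor M_12 = 0*4 - -5*-4 = -20
Minor M_13 = 0*3 - 3*-4 = 12
det = 3*(27) - 2*(-20) + -3*(12)
    = 81 - -40 + -36
    = 85

85


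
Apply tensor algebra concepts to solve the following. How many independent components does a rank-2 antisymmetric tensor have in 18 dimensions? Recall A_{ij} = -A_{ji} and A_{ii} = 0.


An antisymmetric rank-2 tensor satisfies A_{ij} = -A_{ji}, so diagonal entries are zero.
The independent components are the upper-triangular entries: C(n, 2) = n(n-1)/2.
n = 18
C(18, 2) = 18 * 17 / 2 = 306 / 2 = 153

153


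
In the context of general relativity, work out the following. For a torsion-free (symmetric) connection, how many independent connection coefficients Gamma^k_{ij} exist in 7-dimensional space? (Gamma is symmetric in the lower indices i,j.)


Christoffel symbols Gamma^k_{ij} are symmetric in i,j, so there are d * d(d+1)/2 independent symbols.
d = 7
d(d+1)/2 = 7 * 8 / 2 = 28
Total = 7 * 28 = 196

196


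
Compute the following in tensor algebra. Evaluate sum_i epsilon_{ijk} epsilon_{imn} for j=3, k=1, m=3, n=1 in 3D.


Using the identity: epsilon_{ijk} epsilon_{imn} = delta_{jm} delta_{kn} - delta_{jn} delta_{km}.
delta_{33} = 1
delta_{11} = 1
delta_{31} = 0
delta_{13} = 0
Result = 1 * 1 - 0 * 0 = 1 - 0 = 1

1


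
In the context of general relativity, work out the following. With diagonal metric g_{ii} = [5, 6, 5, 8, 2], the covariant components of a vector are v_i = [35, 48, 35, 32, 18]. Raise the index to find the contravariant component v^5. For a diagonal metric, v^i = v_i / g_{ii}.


To raise an index with a diagonal metric: v^i = v_i / g_{ii}.
For index 5: v_5 = 18, g_{55} = 2
v^5 = 18 / 2 = 9

9


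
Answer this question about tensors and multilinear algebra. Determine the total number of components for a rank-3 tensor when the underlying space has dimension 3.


The number of components of a rank-r tensor in d dimensions is d^r.
Here d = 3 and r = 3.
3^3 = 27

27


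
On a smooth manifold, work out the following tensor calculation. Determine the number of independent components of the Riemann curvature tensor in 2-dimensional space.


The Riemann tensor in d dimensions has d^2(d^2 - 1)/12 independent components.
d = 2, so d^2 = 4
d^2 - 1 = 3
d^2(d^2 - 1) = 4 * 3 = 12
Divide by 12: 12 / 12 = 1

1


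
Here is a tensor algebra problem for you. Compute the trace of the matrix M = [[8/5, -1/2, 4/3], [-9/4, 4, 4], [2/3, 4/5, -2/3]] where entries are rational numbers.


The trace is the sum of diagonal entries.
Diagonal: M[1,1] = 8/5, M[2,2] = 4, M[3,3] = -2/3
Tr(M) = 8/5 + 4 + -2/3
Computing step by step:
After adding M[1,1]: 8/5
After adding M[2,2]: 28/5
After adding M[3,3]: 74/15
Tr(M) = 74/15

74/15


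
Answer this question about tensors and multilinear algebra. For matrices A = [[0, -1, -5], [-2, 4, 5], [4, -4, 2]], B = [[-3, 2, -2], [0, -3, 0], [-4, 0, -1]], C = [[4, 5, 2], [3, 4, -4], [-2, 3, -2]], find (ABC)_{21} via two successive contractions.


(ABC)_{21} = sum_m (AB)_{2m} C_{m1}. First compute row 2 of AB.
(AB)_{21} = -2*-3 + 4*0 + 5*-4 = -14
(AB)_{22} = -2*2 + 4*-3 + 5*0 = -16
(AB)_{23} = -2*-2 + 4*0 + 5*-1 = -1
Now contract with column 1 of C:
(AB)_{21} * C_{11} = -14 * 4 = -56
(AB)_{22} * C_{21} = -16 * 3 = -48
(AB)_{23} * C_{31} = -1 * -2 = 2
(ABC)_{21} = -56 + -48 + 2 = -102

-102


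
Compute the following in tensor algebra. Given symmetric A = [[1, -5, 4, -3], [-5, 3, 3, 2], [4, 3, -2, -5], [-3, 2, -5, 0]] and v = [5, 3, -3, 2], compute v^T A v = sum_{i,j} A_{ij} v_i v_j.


First compute Av:
(Av)_1 = 1*5 + -5*3 + 4*-3 + -3*2 = -28
(Av)_2 = -5*5 + 3*3 + 3*-3 + 2*2 = -21
(Av)_3 = 4*5 + 3*3 + -2*-3 + -5*2 = 25
(Av)_4 = -3*5 + 2*3 + -5*-3 + 0*2 = 6
Av = [-28, -21, 25, 6]
Then v^T (Av) = 5*-28 + 3*-21 + -3*25 + 2*6
= -140 + -63 + -75 + 12 = -266

-266


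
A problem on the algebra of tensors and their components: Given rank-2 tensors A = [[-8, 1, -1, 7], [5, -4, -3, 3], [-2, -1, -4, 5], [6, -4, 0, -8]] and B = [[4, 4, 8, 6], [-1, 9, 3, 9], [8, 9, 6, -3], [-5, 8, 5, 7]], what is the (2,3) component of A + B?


Tensor addition is component-wise: (A + B)_{ij} = A_{ij} + B_{ij}.
A_{23} = -3
B_{23} = 3
(A + B)_{23} = -3 + 3 = 0

0


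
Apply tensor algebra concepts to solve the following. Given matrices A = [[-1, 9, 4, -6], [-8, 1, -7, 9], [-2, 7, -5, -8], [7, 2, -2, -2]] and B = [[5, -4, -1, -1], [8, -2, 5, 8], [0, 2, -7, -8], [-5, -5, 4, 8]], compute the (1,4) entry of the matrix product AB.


(AB)_{ij} = sum_k A_{ik} B_{kj}.
For i=1, j=4:
A_{11} * B_{14} = -1 * -1 = 1
A_{12} * B_{24} = 9 * 8 = 72
A_{13} * B_{34} = 4 * -8 = -32
A_{14} * B_{44} = -6 * 8 = -48
Sum = 1 + 72 + -32 + -48 = -7

-7


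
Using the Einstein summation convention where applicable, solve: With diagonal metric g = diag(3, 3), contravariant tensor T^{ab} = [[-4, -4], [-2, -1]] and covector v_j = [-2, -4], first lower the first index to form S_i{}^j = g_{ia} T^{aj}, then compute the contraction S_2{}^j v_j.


Step 1: lower the first index. For a diagonal metric, g_{ia} T^{aj} = g_{ii} T^{ij} (no sum on i).
g_{22} = 3
S_2{}^1 = 3 * T^{21} = 3 * -2 = -6
S_2{}^2 = 3 * T^{22} = 3 * -1 = -3
Step 2: contract S_2{}^j with v_j.
S_2{}^1 * v_1 = -6 * -2 = 12
S_2{}^2 * v_2 = -3 * -4 = 12
Result = 12 + 12 = 24

24


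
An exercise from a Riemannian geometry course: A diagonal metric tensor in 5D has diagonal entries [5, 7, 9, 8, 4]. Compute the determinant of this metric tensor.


For a diagonal metric, the determinant is the product of diagonal entries.
Diagonal entries: 5, 7, 9, 8, 4
det(g) = 5 * 7 * 9 * 8 * 4 = 10080

10080


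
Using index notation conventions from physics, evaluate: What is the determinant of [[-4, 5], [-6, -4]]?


For a 2x2 matrix [[a, b], [c, d]], det = a*d - b*c.
a = -4, b = 5, c = -6, d = -4
a*d = -4 * -4 = 16
b*c = 5 * -6 = -30
det = 16 - -30 = 46

46


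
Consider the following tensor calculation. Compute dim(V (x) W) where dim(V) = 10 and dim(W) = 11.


The dimension of a tensor product is the product of dimensions.
dim(V) = 10, dim(W) = 11
dim(V (x) W) = 10 * 11 = 110

110


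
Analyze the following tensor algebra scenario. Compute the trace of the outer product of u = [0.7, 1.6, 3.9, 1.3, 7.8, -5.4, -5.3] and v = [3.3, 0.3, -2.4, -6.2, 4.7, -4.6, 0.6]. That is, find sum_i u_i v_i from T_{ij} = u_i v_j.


The outer product gives T_{ij} = u_i v_j.
The trace (contraction) is Tr(T) = sum_i T_{ii} = sum_i u_i v_i.
Diagonal entries:
T_{11} = u_1 * v_1 = 0.7 * 3.3 = 2.31
T_{22} = u_2 * v_2 = 1.6 * 0.3 = 0.48
T_{33} = u_3 * v_3 = 3.9 * -2.4 = -9.36
T_{44} = u_4 * v_4 = 1.3 * -6.2 = -8.06
T_{55} = u_5 * v_5 = 7.8 * 4.7 = 36.66
T_{66} = u_6 * v_6 = -5.4 * -4.6 = 24.84
T_{77} = u_7 * v_7 = -5.3 * 0.6 = -3.18
Tr(T) = 2.31 + 0.48 + -9.36 + -8.06 + 36.66 + 24.84 + -3.18 = 43.69

43.69


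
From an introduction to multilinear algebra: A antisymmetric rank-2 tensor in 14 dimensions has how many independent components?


A antisymmetric rank-2 tensor in d dimensions has d(d-1)/2 independent components.
d = 14
d(d-1)/2 = 14 * 13 / 2 = 182 / 2 = 91

91


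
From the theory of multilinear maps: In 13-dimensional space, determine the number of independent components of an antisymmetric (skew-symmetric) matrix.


An antisymmetric rank-2 tensor satisfies A_{ij} = -A_{ji}, so diagonal entries are zero.
The independent components are the upper-triangular entries: C(n, 2) = n(n-1)/2.
n = 13
C(13, 2) = 13 * 12 / 2 = 156 / 2 = 78

78


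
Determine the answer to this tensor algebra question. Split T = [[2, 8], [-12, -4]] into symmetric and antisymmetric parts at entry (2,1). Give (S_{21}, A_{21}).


T_{21} = -12
T_{12} = 8
S_{21} = (-12 + 8)/2 = -4/2 = -2
A_{21} = (-12 - 8)/2 = -20/2 = -10
Check: S + A = -2 + -10 = -12 = T_{21}.

(-2, -10)


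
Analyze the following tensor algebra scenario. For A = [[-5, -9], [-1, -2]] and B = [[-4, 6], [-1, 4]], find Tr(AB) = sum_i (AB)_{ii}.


Tr(AB) = sum_i (AB)_{ii} where (AB)_{ii} = sum_k A_{ik} B_{ki}.
(AB)_{11} = -5*-4 + -9*-1 = 29
(AB)_{22} = -1*6 + -2*4 = -14
Tr(AB) = 29 + -14 = 15

15


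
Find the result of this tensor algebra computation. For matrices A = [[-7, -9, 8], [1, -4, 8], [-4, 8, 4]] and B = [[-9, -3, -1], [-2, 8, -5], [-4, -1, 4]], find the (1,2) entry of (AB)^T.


(AB)^T_{ij} = (AB)_{ji} = sum_k A_{jk} B_{ki}.
For i=1, j=2 we need (AB)_{21}:
A_{21} * B_{11} = 1 * -9 = -9
A_{22} * B_{21} = -4 * -2 = 8
A_{23} * B_{31} = 8 * -4 = -32
Sum = -9 + 8 + -32 = -33

-33


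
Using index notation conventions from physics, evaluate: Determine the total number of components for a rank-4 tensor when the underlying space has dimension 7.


The number of components of a rank-r tensor in d dimensions is d^r.
Here d = 7 and r = 4.
7^4 = 2401

2401


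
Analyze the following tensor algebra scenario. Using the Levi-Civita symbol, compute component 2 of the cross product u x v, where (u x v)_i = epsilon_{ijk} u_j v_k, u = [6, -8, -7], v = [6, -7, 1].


(u x v)_2 = sum_{j,k} epsilon_{2jk} u_j v_k. Only permutations of (1,2,3) contribute; the two non-zero terms are:
eps_{213} u_1 v_3 = -1 * 6 * 1 = -6
eps_{231} u_3 v_1 = 1 * -7 * 6 = -42
(u x v)_2 = -48

-48


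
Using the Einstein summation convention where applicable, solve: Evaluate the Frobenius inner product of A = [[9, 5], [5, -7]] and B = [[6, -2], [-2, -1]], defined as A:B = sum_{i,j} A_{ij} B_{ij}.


A:B = sum over all i,j of A_{ij} * B_{ij}.
Row 1: 9*6=54, 5*-2=-10 => row sum = 44
Row 2: 5*-2=-10, -7*-1=7 => row sum = -3
Total = 44 + -3 = 41

41


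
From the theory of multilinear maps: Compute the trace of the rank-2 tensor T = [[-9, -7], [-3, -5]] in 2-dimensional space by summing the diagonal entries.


The contraction (trace) of a rank-2 tensor is the sum of its diagonal elements.
Diagonal entries: A[1,1] = -9, A[2,2] = -5
Tr(A) = -9 + -5 = -14

-14


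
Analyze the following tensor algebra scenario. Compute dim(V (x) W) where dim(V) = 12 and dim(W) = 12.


The dimension of a tensor product is the product of dimensions.
dim(V) = 12, dim(W) = 12
dim(V (x) W) = 12 * 12 = 144

144


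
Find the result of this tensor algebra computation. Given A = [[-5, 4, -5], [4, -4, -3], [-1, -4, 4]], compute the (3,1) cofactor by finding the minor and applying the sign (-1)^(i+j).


To find cofactor C_{31}, delete row 3 and column 1.
The resulting 2x2 submatrix is: [[4, -5], [-4, -3]]
Minor M_{31} = 4*-3 - -5*-4
  = -12 - 20 = -32
Sign = (-1)^(3+1) = (-1)^4 = 1
Cofactor C_{31} = 1 * -32 = -32

-32


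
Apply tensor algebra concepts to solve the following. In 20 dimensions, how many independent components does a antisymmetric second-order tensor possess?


A antisymmetric rank-2 tensor in d dimensions has d(d-1)/2 independent components.
d = 20
d(d-1)/2 = 20 * 19 / 2 = 380 / 2 = 190

190


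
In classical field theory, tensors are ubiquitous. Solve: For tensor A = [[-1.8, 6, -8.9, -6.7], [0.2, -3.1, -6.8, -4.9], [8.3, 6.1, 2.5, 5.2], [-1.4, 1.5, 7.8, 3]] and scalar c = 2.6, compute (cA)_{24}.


Scalar multiplication: (cA)_{ij} = c * A_{ij}.
c = 2.6
A_{24} = -4.9
(cA)_{24} = 2.6 * -4.9 = -12.74

-12.74


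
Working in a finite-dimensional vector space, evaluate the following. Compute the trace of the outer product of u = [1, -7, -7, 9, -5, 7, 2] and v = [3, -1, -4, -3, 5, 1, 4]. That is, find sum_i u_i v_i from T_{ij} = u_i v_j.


The outer product gives T_{ij} = u_i v_j.
The trace (contraction) is Tr(T) = sum_i T_{ii} = sum_i u_i v_i.
Diagonal entries:
T_{11} = u_1 * v_1 = 1 * 3 = 3
T_{22} = u_2 * v_2 = -7 * -1 = 7
T_{33} = u_3 * v_3 = -7 * -4 = 28
T_{44} = u_4 * v_4 = 9 * -3 = -27
T_{55} = u_5 * v_5 = -5 * 5 = -25
T_{66} = u_6 * v_6 = 7 * 1 = 7
T_{77} = u_7 * v_7 = 2 * 4 = 8
Tr(T) = 3 + 7 + 28 + -27 + -25 + 7 + 8 = 1

1


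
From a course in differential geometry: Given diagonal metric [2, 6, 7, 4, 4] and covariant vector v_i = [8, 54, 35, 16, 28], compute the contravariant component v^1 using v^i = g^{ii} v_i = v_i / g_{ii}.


To raise an index with a diagonal metric: v^i = v_i / g_{ii}.
For index 1: v_1 = 8, g_{11} = 2
v^1 = 8 / 2 = 4

4


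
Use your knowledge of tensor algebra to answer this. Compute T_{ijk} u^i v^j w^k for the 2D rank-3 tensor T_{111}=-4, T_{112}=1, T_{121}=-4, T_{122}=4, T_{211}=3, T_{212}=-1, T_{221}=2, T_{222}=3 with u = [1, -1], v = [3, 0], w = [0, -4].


S = sum over i,j,k of T_{ijk} u_i v_j w_k. Expanding all 8 terms:
T_{111}*u_1*v_1*w_1 = -4*1*3*0 = 0  (running total: 0)
T_{112}*u_1*v_1*w_2 = 1*1*3*-4 = -12  (running total: -12)
T_{121}*u_1*v_2*w_1 = -4*1*0*0 = 0  (running total: -12)
T_{122}*u_1*v_2*w_2 = 4*1*0*-4 = 0  (running total: -12)
T_{211}*u_2*v_1*w_1 = 3*-1*3*0 = 0  (running total: -12)
T_{212}*u_2*v_1*w_2 = -1*-1*3*-4 = -12  (running total: -24)
T_{221}*u_2*v_2*w_1 = 2*-1*0*0 = 0  (running total: -24)
T_{222}*u_2*v_2*w_2 = 3*-1*0*-4 = 0  (running total: -24)
S = -24

-24


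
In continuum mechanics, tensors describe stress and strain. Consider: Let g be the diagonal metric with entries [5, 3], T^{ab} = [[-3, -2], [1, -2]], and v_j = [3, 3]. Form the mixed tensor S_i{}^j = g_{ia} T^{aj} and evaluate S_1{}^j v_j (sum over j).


Step 1: lower the first index. For a diagonal metric, g_{ia} T^{aj} = g_{ii} T^{ij} (no sum on i).
g_{11} = 5
S_1{}^1 = 5 * T^{11} = 5 * -3 = -15
S_1{}^2 = 5 * T^{12} = 5 * -2 = -10
Step 2: contract S_1{}^j with v_j.
S_1{}^1 * v_1 = -15 * 3 = -45
S_1{}^2 * v_2 = -10 * 3 = -30
Result = -45 + -30 = -75

-75


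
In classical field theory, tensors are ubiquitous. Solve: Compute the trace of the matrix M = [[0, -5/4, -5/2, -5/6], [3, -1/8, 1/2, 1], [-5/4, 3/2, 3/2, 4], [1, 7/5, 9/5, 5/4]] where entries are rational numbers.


The trace is the sum of diagonal entries.
Diagonal: M[1,1] = 0, M[2,2] = -1/8, M[3,3] = 3/2, M[4,4] = 5/4
Tr(M) = 0 + -1/8 + 3/2 + 5/4
Computing step by step:
After adding M[1,1]: 0
After adding M[2,2]: -1/8
After adding M[3,3]: 11/8
After adding M[4,4]: 21/8
Tr(M) = 21/8

21/8


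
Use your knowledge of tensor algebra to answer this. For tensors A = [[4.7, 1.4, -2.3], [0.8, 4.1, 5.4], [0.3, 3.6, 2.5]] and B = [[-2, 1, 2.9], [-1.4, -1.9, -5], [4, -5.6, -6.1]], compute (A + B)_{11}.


Tensor addition is component-wise: (A + B)_{ij} = A_{ij} + B_{ij}.
A_{11} = 4.7
B_{11} = -2
(A + B)_{11} = 4.7 + -2 = 2.7

2.7


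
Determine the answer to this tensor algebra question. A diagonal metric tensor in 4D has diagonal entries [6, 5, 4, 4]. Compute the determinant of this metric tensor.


For a diagonal metric, the determinant is the product of diagonal entries.
Diagonal entries: 6, 5, 4, 4
det(g) = 6 * 5 * 4 * 4 = 480

480


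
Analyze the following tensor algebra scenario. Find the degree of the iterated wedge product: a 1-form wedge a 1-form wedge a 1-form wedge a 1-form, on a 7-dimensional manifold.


The degree of a wedge product is the sum of the degrees of the individual forms.
Degrees: 1, 1, 1, 1
Total degree = 1 + 1 + 1 + 1 = 4

4


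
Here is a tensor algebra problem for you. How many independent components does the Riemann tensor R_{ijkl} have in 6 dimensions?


The Riemann tensor in d dimensions has d^2(d^2 - 1)/12 independent components.
d = 6, so d^2 = 36
d^2 - 1 = 35
d^2(d^2 - 1) = 36 * 35 = 1260
Divide by 12: 1260 / 12 = 105

105


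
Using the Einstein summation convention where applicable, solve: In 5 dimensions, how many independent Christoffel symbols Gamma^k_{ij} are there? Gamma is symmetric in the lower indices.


Christoffel symbols Gamma^k_{ij} are symmetric in i,j, so there are d * d(d+1)/2 independent symbols.
d = 5
d(d+1)/2 = 5 * 6 / 2 = 15
Total = 5 * 15 = 75

75


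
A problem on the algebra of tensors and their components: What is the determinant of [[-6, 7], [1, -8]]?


For a 2x2 matrix [[a, b], [c, d]], det = a*d - b*c.
a = -6, b = 7, c = 1, d = -8
a*d = -6 * -8 = 48
b*c = 7 * 1 = 7
det = 48 - 7 = 41

41


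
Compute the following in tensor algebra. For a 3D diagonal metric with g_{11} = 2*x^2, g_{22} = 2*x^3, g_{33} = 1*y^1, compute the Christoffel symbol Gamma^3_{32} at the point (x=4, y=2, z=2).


For a diagonal metric, Gamma^k_{ij} = (1/2) g^{kk} (dg_{ik}/dx_j + dg_{jk}/dx_i - dg_{ij}/dx_k).
The metric is diagonal, so g_{ab} = 0 for a != b.
At the given point: g_{11} = 32, g_{22} = 128, g_{33} = 2
g^{33} = 1/2
dg_{33}/dx_2 = dg_{33}/dx_2 = 1
dg_{23}/dx_3 = 0 (off-diagonal)
dg_{32}/dx_3 = 0 (off-diagonal)
Numerator = 1 + 0 - 0 = 1
Gamma^3_{32} = 1 / (2 * 2) = 1/4

1/4


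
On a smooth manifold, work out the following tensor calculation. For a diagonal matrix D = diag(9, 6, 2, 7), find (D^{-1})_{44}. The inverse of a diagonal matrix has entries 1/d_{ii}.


For a diagonal matrix, the inverse has entries (D^{-1})_{ii} = 1/d_{ii}.
The diagonal entries are: d_{11} = 9, d_{22} = 6, d_{33} = 2, d_{44} = 7
We need (D^{-1})_{44} = 1/d_{44} = 1/7 = 1/7

1/7


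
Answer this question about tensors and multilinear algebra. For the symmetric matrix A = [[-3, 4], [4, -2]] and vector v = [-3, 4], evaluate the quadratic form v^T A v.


First compute Av:
(Av)_1 = -3*-3 + 4*4 = 25
(Av)_2 = 4*-3 + -2*4 = -20
Av = [25, -20]
Then v^T (Av) = -3*25 + 4*-20
= -75 + -80 = -155

-155
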